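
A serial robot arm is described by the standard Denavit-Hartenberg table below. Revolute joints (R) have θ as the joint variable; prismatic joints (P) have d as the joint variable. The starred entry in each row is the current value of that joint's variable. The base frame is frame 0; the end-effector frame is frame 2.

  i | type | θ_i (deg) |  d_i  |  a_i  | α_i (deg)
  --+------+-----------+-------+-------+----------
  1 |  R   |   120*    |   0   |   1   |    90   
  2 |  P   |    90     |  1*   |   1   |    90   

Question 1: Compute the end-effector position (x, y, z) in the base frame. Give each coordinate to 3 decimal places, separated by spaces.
after link 1: o_1 = (-0.5000, 0.8660, 0.0000)
after link 2: o_2 = (0.3660, 1.3660, 1.0000)

0.366 1.366 1.000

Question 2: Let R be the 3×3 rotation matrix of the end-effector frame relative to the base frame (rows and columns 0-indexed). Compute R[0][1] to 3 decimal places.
0.866

End-effector y-axis (col 1 of R) = (0.8660,0.5000,0.0000)
R[0][1] = 0.8660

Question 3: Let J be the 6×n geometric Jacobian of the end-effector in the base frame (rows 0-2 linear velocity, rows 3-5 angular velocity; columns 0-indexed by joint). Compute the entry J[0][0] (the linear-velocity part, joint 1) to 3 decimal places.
-1.366

axis z_0 = ẑ; lever o_n−o_0 = (0.3660,1.3660,1.0000)
cross product → J_v[:, 0] = (-1.3660,0.3660,0.0000)
J_ω[:, 0] = z_0
entry J[0][0] = -1.3660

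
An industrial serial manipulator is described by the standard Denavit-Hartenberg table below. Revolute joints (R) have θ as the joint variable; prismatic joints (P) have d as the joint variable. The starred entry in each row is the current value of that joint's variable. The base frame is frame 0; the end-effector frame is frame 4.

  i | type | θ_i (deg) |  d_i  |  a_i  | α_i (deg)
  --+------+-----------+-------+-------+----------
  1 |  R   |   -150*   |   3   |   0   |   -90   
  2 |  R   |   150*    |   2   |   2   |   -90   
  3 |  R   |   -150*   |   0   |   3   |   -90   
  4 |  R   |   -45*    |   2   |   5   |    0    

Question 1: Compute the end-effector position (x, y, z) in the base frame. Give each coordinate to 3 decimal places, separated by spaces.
after link 1: o_1 = (0.0000, 0.0000, 3.0000)
after link 2: o_2 = (2.5000, -0.8660, 2.0000)
after link 3: o_3 = (1.3014, -3.2901, 3.2990)
after link 4: o_4 = (3.0359, -6.3299, 7.3918)

3.036 -6.330 7.392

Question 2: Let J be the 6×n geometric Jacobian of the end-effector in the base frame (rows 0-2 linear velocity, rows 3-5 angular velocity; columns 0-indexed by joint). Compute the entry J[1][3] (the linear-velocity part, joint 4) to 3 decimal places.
axis z_3 = (0.8080,-0.5335,-0.2500); lever o_n−o_3 = (1.7344,-3.0399,4.0928)
cross product → J_v[:, 3] = (-2.9434,-3.7406,-1.5309)
J_ω[:, 3] = z_3
entry J[1][3] = -3.7406

-3.741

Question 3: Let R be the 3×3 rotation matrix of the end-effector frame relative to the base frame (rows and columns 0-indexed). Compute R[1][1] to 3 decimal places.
End-effector y-axis (col 1 of R) = (-0.5887,-0.7481,-0.3062)
R[1][1] = -0.7481

-0.748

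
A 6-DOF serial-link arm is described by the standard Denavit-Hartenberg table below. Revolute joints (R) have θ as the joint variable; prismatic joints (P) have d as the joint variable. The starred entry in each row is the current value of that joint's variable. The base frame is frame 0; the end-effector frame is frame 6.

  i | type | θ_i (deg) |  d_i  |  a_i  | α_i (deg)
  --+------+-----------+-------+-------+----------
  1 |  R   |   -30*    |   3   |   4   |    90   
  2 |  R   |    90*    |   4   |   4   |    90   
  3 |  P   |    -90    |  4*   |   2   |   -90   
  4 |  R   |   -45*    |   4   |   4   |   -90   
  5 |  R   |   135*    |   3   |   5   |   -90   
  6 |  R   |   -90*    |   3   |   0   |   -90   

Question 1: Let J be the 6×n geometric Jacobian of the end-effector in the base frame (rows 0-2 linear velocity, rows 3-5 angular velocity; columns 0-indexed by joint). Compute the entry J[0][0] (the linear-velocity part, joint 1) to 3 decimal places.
axis z_0 = ẑ; lever o_n−o_0 = (3.5513,-3.2631,9.5858)
cross product → J_v[:, 0] = (3.2631,3.5513,-0.0000)
J_ω[:, 0] = z_0
entry J[0][0] = 3.2631

3.263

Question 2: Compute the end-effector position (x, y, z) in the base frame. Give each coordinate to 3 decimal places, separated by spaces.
after link 1: o_1 = (3.4641, -2.0000, 3.0000)
after link 2: o_2 = (1.4641, -5.4641, 7.0000)
after link 3: o_3 = (5.9282, -5.7321, 7.0000)
after link 4: o_4 = (9.7919, -4.6968, 11.0000)
after link 5: o_5 = (5.6004, -2.7141, 7.4645)
after link 6: o_6 = (3.5513, -3.2631, 9.5858)

3.551 -3.263 9.586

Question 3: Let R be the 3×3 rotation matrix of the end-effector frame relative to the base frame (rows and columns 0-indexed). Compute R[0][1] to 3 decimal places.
End-effector y-axis (col 1 of R) = (0.6830,0.1830,-0.7071)
R[0][1] = 0.6830

0.683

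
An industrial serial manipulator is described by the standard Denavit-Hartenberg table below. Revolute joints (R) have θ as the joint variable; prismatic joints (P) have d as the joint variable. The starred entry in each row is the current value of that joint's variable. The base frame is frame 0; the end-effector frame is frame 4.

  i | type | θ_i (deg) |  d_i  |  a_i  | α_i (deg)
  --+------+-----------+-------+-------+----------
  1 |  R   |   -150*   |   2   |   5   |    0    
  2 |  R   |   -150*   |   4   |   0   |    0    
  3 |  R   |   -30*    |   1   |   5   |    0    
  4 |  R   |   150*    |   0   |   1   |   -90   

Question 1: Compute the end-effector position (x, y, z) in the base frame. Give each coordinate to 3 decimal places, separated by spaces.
after link 1: o_1 = (-4.3301, -2.5000, 2.0000)
after link 2: o_2 = (-4.3301, -2.5000, 6.0000)
after link 3: o_3 = (0.0000, 0.0000, 7.0000)
after link 4: o_4 = (-1.0000, 0.0000, 7.0000)

-1.000 0.000 7.000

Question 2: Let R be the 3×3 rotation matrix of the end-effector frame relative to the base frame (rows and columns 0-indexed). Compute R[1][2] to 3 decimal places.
-1.000

End-effector z-axis (col 2 of R) = (-0.0000,-1.0000,0.0000)
R[1][2] = -1.0000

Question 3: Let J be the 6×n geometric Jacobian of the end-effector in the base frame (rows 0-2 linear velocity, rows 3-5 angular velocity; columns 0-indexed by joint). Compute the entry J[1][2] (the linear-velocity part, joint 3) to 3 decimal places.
3.330

axis z_2 = (0.0000,0.0000,1.0000); lever o_n−o_2 = (3.3301,2.5000,1.0000)
cross product → J_v[:, 2] = (-2.5000,3.3301,0.0000)
J_ω[:, 2] = z_2
entry J[1][2] = 3.3301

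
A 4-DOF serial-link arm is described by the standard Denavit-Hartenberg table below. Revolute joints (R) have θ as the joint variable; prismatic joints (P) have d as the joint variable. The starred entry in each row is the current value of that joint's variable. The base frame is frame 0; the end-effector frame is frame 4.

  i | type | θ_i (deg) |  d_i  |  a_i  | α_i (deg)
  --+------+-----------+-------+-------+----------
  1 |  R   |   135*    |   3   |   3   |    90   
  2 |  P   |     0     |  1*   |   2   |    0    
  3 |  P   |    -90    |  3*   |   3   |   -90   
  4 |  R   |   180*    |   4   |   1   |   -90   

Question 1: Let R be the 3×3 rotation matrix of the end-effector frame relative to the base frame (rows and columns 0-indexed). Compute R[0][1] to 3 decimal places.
0.707

End-effector y-axis (col 1 of R) = (0.7071,-0.7071,-0.0000)
R[0][1] = 0.7071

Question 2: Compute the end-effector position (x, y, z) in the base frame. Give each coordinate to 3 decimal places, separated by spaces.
after link 1: o_1 = (-2.1213, 2.1213, 3.0000)
after link 2: o_2 = (-2.8284, 4.2426, 3.0000)
after link 3: o_3 = (-0.7071, 6.3640, 0.0000)
after link 4: o_4 = (-3.5355, 9.1924, 1.0000)

-3.536 9.192 1.000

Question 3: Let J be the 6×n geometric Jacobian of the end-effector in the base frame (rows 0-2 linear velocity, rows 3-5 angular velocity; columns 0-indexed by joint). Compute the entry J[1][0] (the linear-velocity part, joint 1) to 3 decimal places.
-3.536

axis z_0 = ẑ; lever o_n−o_0 = (-3.5355,9.1924,1.0000)
cross product → J_v[:, 0] = (-9.1924,-3.5355,0.0000)
J_ω[:, 0] = z_0
entry J[1][0] = -3.5355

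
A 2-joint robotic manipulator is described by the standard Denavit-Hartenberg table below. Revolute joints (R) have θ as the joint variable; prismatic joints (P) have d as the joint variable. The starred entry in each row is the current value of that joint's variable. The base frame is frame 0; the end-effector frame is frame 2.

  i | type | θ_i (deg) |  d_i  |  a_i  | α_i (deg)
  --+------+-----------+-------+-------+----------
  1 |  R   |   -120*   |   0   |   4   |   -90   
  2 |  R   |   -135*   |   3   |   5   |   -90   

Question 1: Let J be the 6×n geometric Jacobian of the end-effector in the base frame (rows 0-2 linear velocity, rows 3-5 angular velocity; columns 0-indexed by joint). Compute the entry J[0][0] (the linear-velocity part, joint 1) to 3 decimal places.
axis z_0 = ẑ; lever o_n−o_0 = (2.3658,-1.9022,3.5355)
cross product → J_v[:, 0] = (1.9022,2.3658,-0.0000)
J_ω[:, 0] = z_0
entry J[0][0] = 1.9022

1.902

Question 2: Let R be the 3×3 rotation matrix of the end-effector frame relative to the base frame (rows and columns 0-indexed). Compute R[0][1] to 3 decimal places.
-0.866

End-effector y-axis (col 1 of R) = (-0.8660,0.5000,-0.0000)
R[0][1] = -0.8660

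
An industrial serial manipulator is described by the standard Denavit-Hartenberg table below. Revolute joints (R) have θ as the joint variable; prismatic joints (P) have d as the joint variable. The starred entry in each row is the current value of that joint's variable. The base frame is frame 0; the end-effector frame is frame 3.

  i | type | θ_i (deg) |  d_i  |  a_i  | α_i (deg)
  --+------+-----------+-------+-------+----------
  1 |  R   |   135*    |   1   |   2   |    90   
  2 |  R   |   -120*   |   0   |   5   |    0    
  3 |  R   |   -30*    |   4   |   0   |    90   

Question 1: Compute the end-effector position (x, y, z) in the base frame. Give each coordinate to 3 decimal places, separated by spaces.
3.182 2.475 -3.330

after link 1: o_1 = (-1.4142, 1.4142, 1.0000)
after link 2: o_2 = (0.3536, -0.3536, -3.3301)
after link 3: o_3 = (3.1820, 2.4749, -3.3301)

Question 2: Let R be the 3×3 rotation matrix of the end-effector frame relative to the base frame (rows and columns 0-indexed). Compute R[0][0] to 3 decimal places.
0.612

End-effector x-axis (col 0 of R) = (0.6124,-0.6124,-0.5000)
R[0][0] = 0.6124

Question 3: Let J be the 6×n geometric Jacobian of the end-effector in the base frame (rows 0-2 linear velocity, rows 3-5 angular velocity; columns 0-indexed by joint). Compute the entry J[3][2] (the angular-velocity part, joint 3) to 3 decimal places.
0.707

axis z_2 = (0.7071,0.7071,0.0000); lever o_n−o_2 = (2.8284,2.8284,0.0000)
cross product → J_v[:, 2] = (0.0000,-0.0000,0.0000)
J_ω[:, 2] = z_2
entry J[3][2] = 0.7071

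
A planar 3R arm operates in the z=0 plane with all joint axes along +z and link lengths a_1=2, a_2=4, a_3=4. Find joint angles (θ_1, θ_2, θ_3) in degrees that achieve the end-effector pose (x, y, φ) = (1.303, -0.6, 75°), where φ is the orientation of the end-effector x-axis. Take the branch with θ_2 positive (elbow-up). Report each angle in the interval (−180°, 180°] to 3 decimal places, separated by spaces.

-150.013 90.013 135.000

wrist centre = target − a_3·(cos φ, sin φ) = (0.2677, -4.4637)
cos θ_2 = (19.9963−2²−4²)/(2·2·4) = -0.0002; θ_2 = 90.0132° (elbow-up)
β = atan2(-4.4637,0.2677) = -86.5676°; ψ = atan2(4.0000,1.9991) = 63.4455°
θ_1 = β − ψ = -150.0131°
θ_3 = φ − θ_1 − θ_2 = 134.9999° (wrapped to (-180°,180°])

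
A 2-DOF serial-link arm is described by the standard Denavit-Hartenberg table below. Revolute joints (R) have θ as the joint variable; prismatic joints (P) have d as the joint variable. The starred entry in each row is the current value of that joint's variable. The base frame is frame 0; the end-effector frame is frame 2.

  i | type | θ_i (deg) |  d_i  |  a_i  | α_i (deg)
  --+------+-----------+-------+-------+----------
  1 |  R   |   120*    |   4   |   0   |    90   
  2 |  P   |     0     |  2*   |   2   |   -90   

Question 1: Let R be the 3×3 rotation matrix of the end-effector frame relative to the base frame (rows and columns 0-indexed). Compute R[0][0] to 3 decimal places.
End-effector x-axis (col 0 of R) = (-0.5000,0.8660,0.0000)
R[0][0] = -0.5000

-0.500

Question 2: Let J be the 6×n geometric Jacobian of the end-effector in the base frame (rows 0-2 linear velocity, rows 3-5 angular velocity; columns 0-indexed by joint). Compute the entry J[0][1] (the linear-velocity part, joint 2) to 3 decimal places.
prismatic axis z_1 = (0.8660,0.5000,0.0000)
J_v[:, 1] = z_1; J_ω[:, 1] = (0,0,0)
entry J[0][1] = 0.8660

0.866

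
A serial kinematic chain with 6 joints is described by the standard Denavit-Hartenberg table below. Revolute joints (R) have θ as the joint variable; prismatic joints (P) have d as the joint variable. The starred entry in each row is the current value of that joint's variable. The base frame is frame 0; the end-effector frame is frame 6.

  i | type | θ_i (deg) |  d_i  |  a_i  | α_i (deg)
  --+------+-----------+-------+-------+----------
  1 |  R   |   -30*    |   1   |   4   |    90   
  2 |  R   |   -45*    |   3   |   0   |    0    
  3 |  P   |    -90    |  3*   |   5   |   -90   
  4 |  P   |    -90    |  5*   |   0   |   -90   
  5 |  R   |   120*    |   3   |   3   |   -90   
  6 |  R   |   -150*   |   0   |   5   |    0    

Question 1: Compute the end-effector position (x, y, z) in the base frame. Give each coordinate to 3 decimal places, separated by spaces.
-2.531 -6.235 -10.775

after link 1: o_1 = (3.4641, -2.0000, 1.0000)
after link 2: o_2 = (1.9641, -4.5981, 1.0000)
after link 3: o_3 = (-2.5978, -5.4284, -2.5355)
after link 4: o_4 = (0.4641, -7.1962, -6.0711)
after link 5: o_5 = (-2.2140, -3.9179, -6.3553)
after link 6: o_6 = (-2.5311, -6.2348, -10.7747)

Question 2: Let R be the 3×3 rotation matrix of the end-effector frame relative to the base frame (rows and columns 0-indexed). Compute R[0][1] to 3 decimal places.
End-effector y-axis (col 1 of R) = (-0.6705,0.6758,-0.3062)
R[0][1] = -0.6705

-0.670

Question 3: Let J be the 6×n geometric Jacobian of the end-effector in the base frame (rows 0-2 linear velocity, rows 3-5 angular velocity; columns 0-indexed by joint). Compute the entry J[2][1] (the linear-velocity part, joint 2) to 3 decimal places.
axis z_1 = (-0.5000,-0.8660,0.0000); lever o_n−o_1 = (-5.9952,-4.2348,-11.7747)
cross product → J_v[:, 1] = (10.1972,-5.8873,-3.0746)
J_ω[:, 1] = z_1
entry J[2][1] = -3.0746

-3.075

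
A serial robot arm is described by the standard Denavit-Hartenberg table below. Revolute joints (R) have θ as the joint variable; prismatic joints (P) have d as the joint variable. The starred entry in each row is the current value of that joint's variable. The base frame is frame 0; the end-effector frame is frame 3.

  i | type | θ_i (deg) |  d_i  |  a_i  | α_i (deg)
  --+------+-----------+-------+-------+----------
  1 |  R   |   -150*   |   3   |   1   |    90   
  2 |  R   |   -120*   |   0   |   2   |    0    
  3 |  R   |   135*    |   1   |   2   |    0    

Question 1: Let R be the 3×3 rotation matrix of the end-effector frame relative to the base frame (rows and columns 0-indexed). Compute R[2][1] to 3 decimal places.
End-effector y-axis (col 1 of R) = (0.2241,0.1294,0.9659)
R[2][1] = 0.9659

0.966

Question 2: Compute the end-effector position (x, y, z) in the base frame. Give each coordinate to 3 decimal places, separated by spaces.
after link 1: o_1 = (-0.8660, -0.5000, 3.0000)
after link 2: o_2 = (-0.0000, -0.0000, 1.2679)
after link 3: o_3 = (-2.1730, -0.0999, 1.7856)

-2.173 -0.100 1.786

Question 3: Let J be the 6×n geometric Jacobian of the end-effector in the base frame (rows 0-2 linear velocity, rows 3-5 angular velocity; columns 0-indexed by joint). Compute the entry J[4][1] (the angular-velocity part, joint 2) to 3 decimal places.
0.866

axis z_1 = (-0.5000,0.8660,0.0000); lever o_n−o_1 = (-1.3070,0.4001,-1.2144)
cross product → J_v[:, 1] = (-1.0517,-0.6072,0.9319)
J_ω[:, 1] = z_1
entry J[4][1] = 0.8660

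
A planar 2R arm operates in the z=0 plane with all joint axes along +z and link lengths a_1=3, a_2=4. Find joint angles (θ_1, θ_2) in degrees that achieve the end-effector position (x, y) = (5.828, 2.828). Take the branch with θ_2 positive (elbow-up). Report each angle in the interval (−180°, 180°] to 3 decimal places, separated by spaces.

-0.016 45.025

cos θ_2 = (41.9632−3²−4²)/(2·3·4) = 0.7068; θ_2 = 45.0250° (elbow-up)
β = atan2(2.8280,5.8280) = 25.8847°; ψ = atan2(2.8297,5.8272) = 25.9010°
θ_1 = β − ψ = -0.0163°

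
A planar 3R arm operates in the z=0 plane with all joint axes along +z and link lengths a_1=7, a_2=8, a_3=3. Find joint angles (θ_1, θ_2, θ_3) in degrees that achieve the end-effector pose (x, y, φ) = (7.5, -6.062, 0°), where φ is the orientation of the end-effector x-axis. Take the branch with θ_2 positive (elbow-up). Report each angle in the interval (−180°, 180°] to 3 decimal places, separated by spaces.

wrist centre = target − a_3·(cos φ, sin φ) = (4.5000, -6.0620)
cos θ_2 = (56.9978−7²−8²)/(2·7·8) = -0.5000; θ_2 = 120.0013° (elbow-up)
β = atan2(-6.0620,4.5000) = -53.4124°; ψ = atan2(6.9281,2.9998) = 66.5876°
θ_1 = β − ψ = -120.0000°
θ_3 = φ − θ_1 − θ_2 = -0.0013° (wrapped to (-180°,180°])

-120.000 120.001 -0.001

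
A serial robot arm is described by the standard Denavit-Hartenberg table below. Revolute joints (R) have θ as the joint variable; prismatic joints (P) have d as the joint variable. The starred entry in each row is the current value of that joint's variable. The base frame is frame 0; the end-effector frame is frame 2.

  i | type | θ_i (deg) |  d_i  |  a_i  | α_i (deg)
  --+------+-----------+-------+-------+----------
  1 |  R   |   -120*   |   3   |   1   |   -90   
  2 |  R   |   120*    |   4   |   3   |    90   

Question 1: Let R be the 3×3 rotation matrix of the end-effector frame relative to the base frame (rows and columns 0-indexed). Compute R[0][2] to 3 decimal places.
-0.433

End-effector z-axis (col 2 of R) = (-0.4330,-0.7500,-0.5000)
R[0][2] = -0.4330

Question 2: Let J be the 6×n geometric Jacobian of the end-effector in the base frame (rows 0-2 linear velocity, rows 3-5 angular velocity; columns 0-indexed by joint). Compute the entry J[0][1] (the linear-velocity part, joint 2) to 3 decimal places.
1.299

axis z_1 = (0.8660,-0.5000,0.0000); lever o_n−o_1 = (4.2141,-0.7010,-2.5981)
cross product → J_v[:, 1] = (1.2990,2.2500,1.5000)
J_ω[:, 1] = z_1
entry J[0][1] = 1.2990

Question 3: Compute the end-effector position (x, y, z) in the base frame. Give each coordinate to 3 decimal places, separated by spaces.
3.714 -1.567 0.402

after link 1: o_1 = (-0.5000, -0.8660, 3.0000)
after link 2: o_2 = (3.7141, -1.5670, 0.4019)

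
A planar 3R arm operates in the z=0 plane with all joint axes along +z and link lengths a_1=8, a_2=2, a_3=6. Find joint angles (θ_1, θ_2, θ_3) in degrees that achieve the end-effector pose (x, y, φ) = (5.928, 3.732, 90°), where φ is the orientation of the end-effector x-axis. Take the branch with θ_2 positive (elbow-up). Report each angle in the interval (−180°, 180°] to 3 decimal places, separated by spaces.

-29.999 150.008 -30.009

wrist centre = target − a_3·(cos φ, sin φ) = (5.9280, -2.2680)
cos θ_2 = (40.2850−8²−2²)/(2·8·2) = -0.8661; θ_2 = 150.0078° (elbow-up)
β = atan2(-2.2680,5.9280) = -20.9364°; ψ = atan2(0.9998,6.2678) = 9.0628°
θ_1 = β − ψ = -29.9992°
θ_3 = φ − θ_1 − θ_2 = -30.0086° (wrapped to (-180°,180°])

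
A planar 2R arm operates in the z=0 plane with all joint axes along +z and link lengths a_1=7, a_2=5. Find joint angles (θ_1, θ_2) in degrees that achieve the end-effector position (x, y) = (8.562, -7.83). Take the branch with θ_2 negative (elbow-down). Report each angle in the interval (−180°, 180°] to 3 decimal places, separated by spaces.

-29.997 -30.008

cos θ_2 = (134.6167−7²−5²)/(2·7·5) = 0.8660; θ_2 = -30.0082° (elbow-down)
β = atan2(-7.8300,8.5620) = -42.4431°; ψ = atan2(-2.5006,11.3298) = -12.4464°
θ_1 = β − ψ = -29.9967°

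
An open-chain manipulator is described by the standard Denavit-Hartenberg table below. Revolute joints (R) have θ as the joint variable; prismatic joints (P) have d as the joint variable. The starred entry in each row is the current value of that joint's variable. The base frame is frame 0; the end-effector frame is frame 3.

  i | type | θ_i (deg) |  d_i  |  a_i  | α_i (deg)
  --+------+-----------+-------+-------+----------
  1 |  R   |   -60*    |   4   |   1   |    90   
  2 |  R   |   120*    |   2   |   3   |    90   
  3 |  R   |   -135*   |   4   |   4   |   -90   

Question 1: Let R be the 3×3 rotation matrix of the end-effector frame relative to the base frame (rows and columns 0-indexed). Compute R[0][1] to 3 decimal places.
End-effector y-axis (col 1 of R) = (-0.4330,0.7500,-0.5000)
R[0][1] = -0.4330

-0.433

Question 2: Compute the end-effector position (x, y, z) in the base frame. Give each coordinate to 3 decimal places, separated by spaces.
2.907 -3.378 6.149

after link 1: o_1 = (0.5000, -0.8660, 4.0000)
after link 2: o_2 = (-1.9821, -0.5670, 6.5981)
after link 3: o_3 = (2.9066, -3.3775, 6.1486)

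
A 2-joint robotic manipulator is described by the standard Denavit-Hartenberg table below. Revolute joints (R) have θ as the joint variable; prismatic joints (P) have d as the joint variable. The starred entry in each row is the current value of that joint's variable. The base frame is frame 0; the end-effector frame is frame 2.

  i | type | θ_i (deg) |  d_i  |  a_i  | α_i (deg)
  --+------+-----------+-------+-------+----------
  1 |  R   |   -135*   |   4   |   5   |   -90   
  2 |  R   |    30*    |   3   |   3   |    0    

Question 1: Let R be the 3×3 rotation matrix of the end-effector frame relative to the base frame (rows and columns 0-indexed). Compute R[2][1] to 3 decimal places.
End-effector y-axis (col 1 of R) = (0.3536,0.3536,-0.8660)
R[2][1] = -0.8660

-0.866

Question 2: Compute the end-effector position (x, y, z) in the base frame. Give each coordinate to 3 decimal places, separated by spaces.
after link 1: o_1 = (-3.5355, -3.5355, 4.0000)
after link 2: o_2 = (-3.2513, -7.4940, 2.5000)

-3.251 -7.494 2.500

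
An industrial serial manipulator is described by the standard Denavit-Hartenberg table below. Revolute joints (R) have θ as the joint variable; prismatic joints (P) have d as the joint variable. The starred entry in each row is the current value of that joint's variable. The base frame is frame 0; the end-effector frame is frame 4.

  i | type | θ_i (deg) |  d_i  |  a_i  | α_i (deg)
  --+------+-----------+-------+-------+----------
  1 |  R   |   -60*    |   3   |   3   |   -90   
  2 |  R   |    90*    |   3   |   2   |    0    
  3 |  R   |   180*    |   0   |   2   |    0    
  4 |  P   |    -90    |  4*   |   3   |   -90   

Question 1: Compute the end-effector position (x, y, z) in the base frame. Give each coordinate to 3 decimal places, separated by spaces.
6.062 3.500 3.000

after link 1: o_1 = (1.5000, -2.5981, 3.0000)
after link 2: o_2 = (4.0981, -1.0981, 1.0000)
after link 3: o_3 = (4.0981, -1.0981, 3.0000)
after link 4: o_4 = (6.0622, 3.5000, 3.0000)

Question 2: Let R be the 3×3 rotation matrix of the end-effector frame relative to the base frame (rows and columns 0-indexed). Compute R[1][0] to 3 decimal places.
End-effector x-axis (col 0 of R) = (-0.5000,0.8660,-0.0000)
R[1][0] = 0.8660

0.866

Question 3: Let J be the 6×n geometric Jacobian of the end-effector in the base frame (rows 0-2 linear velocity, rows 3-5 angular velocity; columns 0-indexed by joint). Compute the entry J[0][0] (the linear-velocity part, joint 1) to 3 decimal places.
axis z_0 = ẑ; lever o_n−o_0 = (6.0622,3.5000,3.0000)
cross product → J_v[:, 0] = (-3.5000,6.0622,0.0000)
J_ω[:, 0] = z_0
entry J[0][0] = -3.5000

-3.500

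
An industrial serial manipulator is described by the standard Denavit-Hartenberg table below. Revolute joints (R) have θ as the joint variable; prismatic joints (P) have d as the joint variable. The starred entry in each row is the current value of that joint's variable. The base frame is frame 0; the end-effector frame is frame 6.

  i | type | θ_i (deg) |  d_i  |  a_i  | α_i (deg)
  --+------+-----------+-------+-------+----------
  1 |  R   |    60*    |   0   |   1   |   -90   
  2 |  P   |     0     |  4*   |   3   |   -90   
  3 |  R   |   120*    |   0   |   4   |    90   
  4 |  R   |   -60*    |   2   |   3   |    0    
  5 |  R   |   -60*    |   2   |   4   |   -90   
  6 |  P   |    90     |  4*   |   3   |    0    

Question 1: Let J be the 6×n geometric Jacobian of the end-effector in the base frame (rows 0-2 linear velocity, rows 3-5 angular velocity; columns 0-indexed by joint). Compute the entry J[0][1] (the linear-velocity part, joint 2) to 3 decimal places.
prismatic axis z_1 = (-0.8660,0.5000,0.0000)
J_v[:, 1] = z_1; J_ω[:, 1] = (0,0,0)
entry J[0][1] = -0.8660

-0.866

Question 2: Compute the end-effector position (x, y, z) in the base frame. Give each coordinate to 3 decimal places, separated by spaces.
after link 1: o_1 = (0.5000, 0.8660, 0.0000)
after link 2: o_2 = (-1.4641, 5.4641, 0.0000)
after link 3: o_3 = (0.5359, 2.0000, -0.0000)
after link 4: o_4 = (3.0179, 1.7010, 2.5981)
after link 5: o_5 = (3.7500, 4.4330, 6.0622)
after link 6: o_6 = (2.8840, -0.0670, 8.0622)

2.884 -0.067 8.062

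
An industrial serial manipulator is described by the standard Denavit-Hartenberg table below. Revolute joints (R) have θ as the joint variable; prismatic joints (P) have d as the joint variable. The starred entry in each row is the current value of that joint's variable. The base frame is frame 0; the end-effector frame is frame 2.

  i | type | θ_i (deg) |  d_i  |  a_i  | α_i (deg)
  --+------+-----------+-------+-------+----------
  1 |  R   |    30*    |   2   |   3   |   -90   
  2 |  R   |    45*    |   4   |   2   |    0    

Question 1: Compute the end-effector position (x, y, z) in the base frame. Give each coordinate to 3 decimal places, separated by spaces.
after link 1: o_1 = (2.5981, 1.5000, 2.0000)
after link 2: o_2 = (1.8228, 5.6712, 0.5858)

1.823 5.671 0.586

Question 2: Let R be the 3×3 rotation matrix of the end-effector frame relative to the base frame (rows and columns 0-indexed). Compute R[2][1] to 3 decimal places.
End-effector y-axis (col 1 of R) = (-0.6124,-0.3536,-0.7071)
R[2][1] = -0.7071

-0.707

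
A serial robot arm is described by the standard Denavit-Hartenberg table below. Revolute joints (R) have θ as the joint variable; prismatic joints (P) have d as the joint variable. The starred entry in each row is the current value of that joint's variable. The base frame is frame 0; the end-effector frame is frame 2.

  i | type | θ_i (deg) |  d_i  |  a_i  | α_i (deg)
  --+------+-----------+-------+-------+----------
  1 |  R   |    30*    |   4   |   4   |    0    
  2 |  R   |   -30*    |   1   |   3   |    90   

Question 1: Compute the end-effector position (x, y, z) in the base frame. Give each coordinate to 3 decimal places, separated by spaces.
after link 1: o_1 = (3.4641, 2.0000, 4.0000)
after link 2: o_2 = (6.4641, 2.0000, 5.0000)

6.464 2.000 5.000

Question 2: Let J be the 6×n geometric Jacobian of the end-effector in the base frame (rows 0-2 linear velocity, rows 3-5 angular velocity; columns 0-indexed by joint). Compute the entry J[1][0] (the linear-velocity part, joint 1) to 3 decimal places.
axis z_0 = ẑ; lever o_n−o_0 = (6.4641,2.0000,5.0000)
cross product → J_v[:, 0] = (-2.0000,6.4641,0.0000)
J_ω[:, 0] = z_0
entry J[1][0] = 6.4641

6.464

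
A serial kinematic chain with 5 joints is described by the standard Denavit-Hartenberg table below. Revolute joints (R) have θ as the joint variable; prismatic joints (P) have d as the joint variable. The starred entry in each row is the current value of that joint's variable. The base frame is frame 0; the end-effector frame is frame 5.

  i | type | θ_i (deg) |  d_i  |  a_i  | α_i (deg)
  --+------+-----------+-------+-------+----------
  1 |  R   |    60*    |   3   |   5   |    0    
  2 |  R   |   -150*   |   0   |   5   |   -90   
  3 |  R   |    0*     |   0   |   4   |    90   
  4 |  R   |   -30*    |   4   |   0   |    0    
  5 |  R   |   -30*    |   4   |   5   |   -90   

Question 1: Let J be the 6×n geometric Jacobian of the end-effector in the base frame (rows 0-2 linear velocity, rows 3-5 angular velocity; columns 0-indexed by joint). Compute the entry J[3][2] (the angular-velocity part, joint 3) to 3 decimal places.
1.000

axis z_2 = (1.0000,-0.0000,0.0000); lever o_n−o_2 = (-4.3301,-6.5000,8.0000)
cross product → J_v[:, 2] = (-0.0000,-8.0000,-6.5000)
J_ω[:, 2] = z_2
entry J[3][2] = 1.0000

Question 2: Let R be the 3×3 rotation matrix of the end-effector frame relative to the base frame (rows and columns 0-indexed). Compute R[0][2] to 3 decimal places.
End-effector z-axis (col 2 of R) = (0.5000,-0.8660,0.0000)
R[0][2] = 0.5000

0.500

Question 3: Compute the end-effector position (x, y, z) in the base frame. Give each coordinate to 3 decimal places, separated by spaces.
-1.830 -7.170 11.000

after link 1: o_1 = (2.5000, 4.3301, 3.0000)
after link 2: o_2 = (2.5000, -0.6699, 3.0000)
after link 3: o_3 = (2.5000, -4.6699, 3.0000)
after link 4: o_4 = (2.5000, -4.6699, 7.0000)
after link 5: o_5 = (-1.8301, -7.1699, 11.0000)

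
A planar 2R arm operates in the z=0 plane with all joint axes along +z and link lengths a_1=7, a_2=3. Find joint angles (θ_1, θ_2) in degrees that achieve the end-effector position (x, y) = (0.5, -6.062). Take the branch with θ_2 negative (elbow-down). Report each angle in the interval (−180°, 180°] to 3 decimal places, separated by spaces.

cos θ_2 = (36.9978−7²−3²)/(2·7·3) = -0.5001; θ_2 = -120.0034° (elbow-down)
β = atan2(-6.0620,0.5000) = -85.2849°; ψ = atan2(-2.5980,5.4998) = -25.2849°
θ_1 = β − ψ = -60.0000°

-60.000 -120.003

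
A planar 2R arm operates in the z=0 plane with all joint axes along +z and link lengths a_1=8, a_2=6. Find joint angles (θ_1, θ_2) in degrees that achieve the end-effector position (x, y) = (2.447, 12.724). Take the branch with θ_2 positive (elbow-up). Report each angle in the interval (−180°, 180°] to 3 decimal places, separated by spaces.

cos θ_2 = (167.8880−8²−6²)/(2·8·6) = 0.7072; θ_2 = 44.9952° (elbow-up)
β = atan2(12.7240,2.4470) = 79.1141°; ψ = atan2(4.2423,12.2430) = 19.1115°
θ_1 = β − ψ = 60.0026°

60.003 44.995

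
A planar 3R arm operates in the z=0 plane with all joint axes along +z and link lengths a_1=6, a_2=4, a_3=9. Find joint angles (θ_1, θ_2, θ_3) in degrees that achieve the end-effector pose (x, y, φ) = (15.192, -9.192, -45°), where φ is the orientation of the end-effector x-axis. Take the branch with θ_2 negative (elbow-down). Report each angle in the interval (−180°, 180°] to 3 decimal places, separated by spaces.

0.007 -45.015 0.008

wrist centre = target − a_3·(cos φ, sin φ) = (8.8280, -2.8280)
cos θ_2 = (85.9321−6²−4²)/(2·6·4) = 0.7069; θ_2 = -45.0153° (elbow-down)
β = atan2(-2.8280,8.8280) = -17.7627°; ψ = atan2(-2.8292,8.8277) = -17.7701°
θ_1 = β − ψ = 0.0074°
θ_3 = φ − θ_1 − θ_2 = 0.0079° (wrapped to (-180°,180°])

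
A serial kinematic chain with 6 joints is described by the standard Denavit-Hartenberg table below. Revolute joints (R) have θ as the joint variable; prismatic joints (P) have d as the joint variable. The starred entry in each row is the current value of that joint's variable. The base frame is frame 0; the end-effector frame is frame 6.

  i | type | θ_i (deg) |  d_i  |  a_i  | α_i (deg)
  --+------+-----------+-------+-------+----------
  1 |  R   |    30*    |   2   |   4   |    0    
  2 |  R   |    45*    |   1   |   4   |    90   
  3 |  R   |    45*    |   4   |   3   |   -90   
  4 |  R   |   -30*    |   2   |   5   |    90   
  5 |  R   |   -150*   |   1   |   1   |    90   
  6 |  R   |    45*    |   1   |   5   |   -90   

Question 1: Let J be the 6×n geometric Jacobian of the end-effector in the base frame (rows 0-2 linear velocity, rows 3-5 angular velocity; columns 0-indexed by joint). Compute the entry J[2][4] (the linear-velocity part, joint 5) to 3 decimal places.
-2.273

axis z_4 = (0.7450,-0.5657,-0.3536); lever o_n−o_4 = (0.7953,-3.6542,-5.3063)
cross product → J_v[:, 4] = (1.7095,3.6720,-2.2726)
J_ω[:, 4] = z_4
entry J[2][4] = -2.2726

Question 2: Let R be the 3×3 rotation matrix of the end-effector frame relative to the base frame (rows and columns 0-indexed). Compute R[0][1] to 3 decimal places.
0.479

End-effector y-axis (col 1 of R) = (0.4792,0.8226,-0.3062)
R[0][1] = 0.4792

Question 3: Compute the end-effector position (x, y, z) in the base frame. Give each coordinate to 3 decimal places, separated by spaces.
after link 1: o_1 = (3.4641, 2.0000, 2.0000)
after link 2: o_2 = (4.4994, 5.8637, 3.0000)
after link 3: o_3 = (8.9121, 6.8775, 5.1213)
after link 4: o_4 = (11.7534, 7.8219, 9.5974)
after link 5: o_5 = (12.0344, 7.1976, 8.3600)
after link 6: o_6 = (12.5486, 4.1677, 4.2911)

12.549 4.168 4.291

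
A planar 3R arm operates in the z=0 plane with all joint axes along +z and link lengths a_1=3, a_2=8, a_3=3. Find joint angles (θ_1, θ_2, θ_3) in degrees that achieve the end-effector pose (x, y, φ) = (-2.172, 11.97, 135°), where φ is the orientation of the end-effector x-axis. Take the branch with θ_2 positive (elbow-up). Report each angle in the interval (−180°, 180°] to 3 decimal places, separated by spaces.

45.589 60.001 29.410

wrist centre = target − a_3·(cos φ, sin φ) = (-0.0507, 9.8487)
cos θ_2 = (96.9991−3²−8²)/(2·3·8) = 0.5000; θ_2 = 60.0013° (elbow-up)
β = atan2(9.8487,-0.0507) = 90.2948°; ψ = atan2(6.9283,6.9998) = 44.7057°
θ_1 = β − ψ = 45.5892°
θ_3 = φ − θ_1 − θ_2 = 29.4095° (wrapped to (-180°,180°])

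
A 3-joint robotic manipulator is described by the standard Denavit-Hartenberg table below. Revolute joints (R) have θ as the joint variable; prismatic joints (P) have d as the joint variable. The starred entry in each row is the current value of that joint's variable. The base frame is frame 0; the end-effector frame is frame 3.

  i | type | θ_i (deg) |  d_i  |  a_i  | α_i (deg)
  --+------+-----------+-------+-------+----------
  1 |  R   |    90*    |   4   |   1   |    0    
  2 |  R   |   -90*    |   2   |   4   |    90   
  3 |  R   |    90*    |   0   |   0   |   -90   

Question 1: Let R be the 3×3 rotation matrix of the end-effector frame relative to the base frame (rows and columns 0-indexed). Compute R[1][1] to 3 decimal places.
1.000

End-effector y-axis (col 1 of R) = (-0.0000,1.0000,-0.0000)
R[1][1] = 1.0000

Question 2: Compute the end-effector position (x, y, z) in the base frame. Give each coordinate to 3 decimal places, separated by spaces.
4.000 1.000 6.000

after link 1: o_1 = (0.0000, 1.0000, 4.0000)
after link 2: o_2 = (4.0000, 1.0000, 6.0000)
after link 3: o_3 = (4.0000, 1.0000, 6.0000)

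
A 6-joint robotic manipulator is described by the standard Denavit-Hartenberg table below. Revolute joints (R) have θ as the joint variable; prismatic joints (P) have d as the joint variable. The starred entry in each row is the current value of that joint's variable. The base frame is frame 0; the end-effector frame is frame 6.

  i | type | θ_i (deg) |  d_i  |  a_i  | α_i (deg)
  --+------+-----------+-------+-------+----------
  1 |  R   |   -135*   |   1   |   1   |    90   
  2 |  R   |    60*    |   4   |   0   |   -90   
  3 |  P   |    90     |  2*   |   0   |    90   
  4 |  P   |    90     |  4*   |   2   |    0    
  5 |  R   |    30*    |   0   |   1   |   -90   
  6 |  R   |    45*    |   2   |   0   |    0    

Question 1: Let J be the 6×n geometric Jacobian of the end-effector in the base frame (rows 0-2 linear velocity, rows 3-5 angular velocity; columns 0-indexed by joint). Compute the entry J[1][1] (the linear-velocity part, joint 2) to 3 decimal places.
3.816

axis z_1 = (-0.7071,0.7071,0.0000); lever o_n−o_1 = (-3.4535,5.3600,5.3971)
cross product → J_v[:, 1] = (3.8163,3.8163,-1.3481)
J_ω[:, 1] = z_1
entry J[1][1] = 3.8163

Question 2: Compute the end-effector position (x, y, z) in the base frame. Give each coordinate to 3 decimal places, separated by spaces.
-4.161 4.653 6.397

after link 1: o_1 = (-0.7071, -0.7071, 1.0000)
after link 2: o_2 = (-3.5355, 2.1213, 1.0000)
after link 3: o_3 = (-2.3108, 3.3461, 2.0000)
after link 4: o_4 = (-2.5003, 3.1566, 6.4641)
after link 5: o_5 = (-2.3235, 4.0405, 6.8971)
after link 6: o_6 = (-4.1606, 4.6529, 6.3971)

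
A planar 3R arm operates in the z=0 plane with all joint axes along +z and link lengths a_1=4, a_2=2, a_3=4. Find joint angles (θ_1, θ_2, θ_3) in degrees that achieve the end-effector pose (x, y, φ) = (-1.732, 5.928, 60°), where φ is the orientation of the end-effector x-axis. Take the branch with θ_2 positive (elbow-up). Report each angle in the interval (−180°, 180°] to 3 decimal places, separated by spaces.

wrist centre = target − a_3·(cos φ, sin φ) = (-3.7320, 2.4639)
cos θ_2 = (19.9986−4²−2²)/(2·4·2) = -0.0001; θ_2 = 90.0049° (elbow-up)
β = atan2(2.4639,-3.7320) = 146.5669°; ψ = atan2(2.0000,3.9998) = 26.5660°
θ_1 = β − ψ = 120.0008°
θ_3 = φ − θ_1 − θ_2 = -150.0058° (wrapped to (-180°,180°])

120.001 90.005 -150.006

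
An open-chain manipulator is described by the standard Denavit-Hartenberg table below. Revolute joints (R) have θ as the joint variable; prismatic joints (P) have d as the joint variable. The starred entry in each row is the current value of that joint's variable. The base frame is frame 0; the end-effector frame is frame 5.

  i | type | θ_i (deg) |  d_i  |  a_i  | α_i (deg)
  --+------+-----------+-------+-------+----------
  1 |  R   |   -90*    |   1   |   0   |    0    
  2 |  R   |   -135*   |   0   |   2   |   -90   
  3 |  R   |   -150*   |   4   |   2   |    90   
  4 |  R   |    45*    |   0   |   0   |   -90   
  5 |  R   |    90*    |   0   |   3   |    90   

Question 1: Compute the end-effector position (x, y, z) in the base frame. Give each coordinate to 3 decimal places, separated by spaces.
after link 1: o_1 = (0.0000, 0.0000, 1.0000)
after link 2: o_2 = (-1.4142, 1.4142, 1.0000)
after link 3: o_3 = (-3.0179, -2.6390, 2.0000)
after link 4: o_4 = (-3.0179, -2.6390, 2.0000)
after link 5: o_5 = (-4.0786, -1.5783, 4.5981)

-4.079 -1.578 4.598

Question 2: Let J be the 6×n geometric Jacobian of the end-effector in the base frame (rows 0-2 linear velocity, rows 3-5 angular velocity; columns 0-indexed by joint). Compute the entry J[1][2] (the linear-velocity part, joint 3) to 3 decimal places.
2.544

axis z_2 = (-0.7071,-0.7071,0.0000); lever o_n−o_2 = (-2.6643,-2.9925,3.5981)
cross product → J_v[:, 2] = (-2.5442,2.5442,0.2321)
J_ω[:, 2] = z_2
entry J[1][2] = 2.5442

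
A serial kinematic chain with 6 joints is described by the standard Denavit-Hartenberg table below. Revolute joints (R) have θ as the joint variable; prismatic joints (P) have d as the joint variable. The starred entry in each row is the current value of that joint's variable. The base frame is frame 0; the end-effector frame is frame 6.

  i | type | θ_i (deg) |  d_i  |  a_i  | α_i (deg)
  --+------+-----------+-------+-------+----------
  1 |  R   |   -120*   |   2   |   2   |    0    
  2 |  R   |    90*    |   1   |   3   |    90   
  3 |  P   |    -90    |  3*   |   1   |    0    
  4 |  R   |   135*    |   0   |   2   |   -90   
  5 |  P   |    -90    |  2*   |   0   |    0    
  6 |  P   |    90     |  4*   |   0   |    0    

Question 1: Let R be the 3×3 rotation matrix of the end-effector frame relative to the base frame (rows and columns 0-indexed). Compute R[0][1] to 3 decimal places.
End-effector y-axis (col 1 of R) = (0.5000,0.8660,-0.0000)
R[0][1] = 0.5000

0.500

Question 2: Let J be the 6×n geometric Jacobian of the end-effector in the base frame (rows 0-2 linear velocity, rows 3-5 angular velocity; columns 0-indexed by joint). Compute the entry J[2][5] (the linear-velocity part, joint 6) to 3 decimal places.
prismatic axis z_5 = (-0.6124,0.3536,0.7071)
J_v[:, 5] = z_5; J_ω[:, 5] = (0,0,0)
entry J[2][5] = 0.7071

0.707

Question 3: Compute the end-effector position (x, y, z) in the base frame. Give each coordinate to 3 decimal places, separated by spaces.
after link 1: o_1 = (-1.0000, -1.7321, 2.0000)
after link 2: o_2 = (1.5981, -3.2321, 3.0000)
after link 3: o_3 = (0.0981, -5.8301, 2.0000)
after link 4: o_4 = (1.3228, -6.5372, 3.4142)
after link 5: o_5 = (0.0981, -5.8301, 4.8284)
after link 6: o_6 = (-2.3514, -4.4159, 7.6569)

-2.351 -4.416 7.657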